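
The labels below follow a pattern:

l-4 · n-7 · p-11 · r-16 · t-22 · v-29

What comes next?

x-37

Letter: letters move forward 2 places in the alphabet, so l, n, p, r, t, v → x.
Second component: 4, 7, 11, 16, 22, 29 → 37 (differences are 3, 4, 5, … (increasing by 1 each time)).
Putting it together: x-37.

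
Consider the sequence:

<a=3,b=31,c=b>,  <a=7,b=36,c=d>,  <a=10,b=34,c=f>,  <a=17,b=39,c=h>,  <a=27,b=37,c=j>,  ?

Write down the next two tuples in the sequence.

<a=44,b=42,c=l>, <a=71,b=40,c=n>

For the a, each term is the sum of the two before it: 3, 7, 10, 17, 27 → 44 → 71.
For the b, alternating steps +5, −2, +5, −2, …: 31, 36, 34, 39, 37 → 42 → 40.
C goes b, d, f, h, j → l → n (letters move forward 2 places in the alphabet).
So the next two tuples are <a=44,b=42,c=l> and <a=71,b=40,c=n>.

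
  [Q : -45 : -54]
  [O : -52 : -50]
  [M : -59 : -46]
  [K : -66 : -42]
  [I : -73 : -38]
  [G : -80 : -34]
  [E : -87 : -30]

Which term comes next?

[C : -94 : -26]

Letter: letters move back 2 places in the alphabet; Q, O, M, K, I, G, E → C.
Second component: −7 each step; -45, -52, -59, -66, -73, -80, -87 → -94.
Third component goes -54, -50, -46, -42, -38, -34, -30 → -26 (+4 each step).
Combining the parts gives [C : -94 : -26].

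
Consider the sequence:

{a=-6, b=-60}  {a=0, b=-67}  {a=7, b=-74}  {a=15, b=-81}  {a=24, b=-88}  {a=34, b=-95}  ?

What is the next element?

{a=45, b=-102}

A — differences are 6, 7, 8, … (increasing by 1 each time): -6, 0, 7, 15, 24, 34 → 45.
For the b, −7 each step: -60, -67, -74, -81, -88, -95 → -102.
Combining the parts gives {a=45, b=-102}.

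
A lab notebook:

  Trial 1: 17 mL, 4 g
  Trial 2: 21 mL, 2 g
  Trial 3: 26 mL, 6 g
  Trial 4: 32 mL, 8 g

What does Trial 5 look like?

For the mL, differences are 4, 5, 6, … (increasing by 1 each time): 17, 21, 26, 32 → 39.
G: each term is the sum of the two before it; 4, 2, 6, 8 → 14.
Combining the parts gives 39 mL, 14 g.

39 mL, 14 g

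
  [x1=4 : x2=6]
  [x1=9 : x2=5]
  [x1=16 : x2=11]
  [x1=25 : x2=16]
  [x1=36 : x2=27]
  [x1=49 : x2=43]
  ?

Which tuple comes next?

For the x1, perfect squares: 2², 3², 4², …: 4, 9, 16, 25, 36, 49 → 64.
X2: 6, 5, 11, 16, 27, 43 → 70 (each term is the sum of the two before it).
Combining the parts gives [x1=64 : x2=70].

[x1=64 : x2=70]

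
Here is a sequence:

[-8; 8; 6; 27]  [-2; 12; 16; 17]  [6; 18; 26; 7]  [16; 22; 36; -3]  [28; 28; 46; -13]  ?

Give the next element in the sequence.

[42; 32; 56; -23]

First entry — differences are 6, 8, 10, … (increasing by 2 each time): -8, -2, 6, 16, 28 → 42.
Second entry: alternating steps +4, +6, +4, +6, …; 8, 12, 18, 22, 28 → 32.
Third entry: +10 each step, so 6, 16, 26, 36, 46 → 56.
Fourth entry goes 27, 17, 7, -3, -13 → -23 (together with the third entry always sums to 33).
Putting it together: [42; 32; 56; -23].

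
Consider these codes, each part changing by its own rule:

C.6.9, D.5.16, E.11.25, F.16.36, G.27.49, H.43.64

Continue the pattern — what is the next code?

I.70.81

Letter: letters move forward 1 place in the alphabet; C, D, E, F, G, H → I.
For the second component, each term is the sum of the two before it: 6, 5, 11, 16, 27, 43 → 70.
Third component — perfect squares: 3², 4², 5², …: 9, 16, 25, 36, 49, 64 → 81.
Combining the parts gives I.70.81.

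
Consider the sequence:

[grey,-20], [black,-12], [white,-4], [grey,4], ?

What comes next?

Shade: repeats grey → black → white, so grey, black, white, grey → black.
For the second coordinate, +8 each step: -20, -12, -4, 4 → 12.
Combining the parts gives [black,12].

[black,12]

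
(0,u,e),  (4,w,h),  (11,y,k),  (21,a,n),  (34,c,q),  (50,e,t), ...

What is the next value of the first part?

First part — differences are 4, 7, 10, … (increasing by 3 each time): 0, 4, 11, 21, 34, 50 → 69.

69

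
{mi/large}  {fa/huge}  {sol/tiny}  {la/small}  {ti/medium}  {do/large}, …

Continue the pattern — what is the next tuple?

{re/huge}

Note: mi, fa, sol, la, ti, do → re (runs through the solfège scale do→ti).
Size: repeats large → huge → tiny → small → medium; large, huge, tiny, small, medium, large → huge.
So the next tuple is {re/huge}.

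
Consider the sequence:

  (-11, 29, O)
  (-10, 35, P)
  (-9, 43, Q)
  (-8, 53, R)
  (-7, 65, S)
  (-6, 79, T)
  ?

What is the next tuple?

(-5, 95, U)

First part goes -11, -10, -9, -8, -7, -6 → -5 (+1 each step).
For the second part, differences are 6, 8, 10, … (increasing by 2 each time): 29, 35, 43, 53, 65, 79 → 95.
Letter goes O, P, Q, R, S, T → U (letters move forward 1 place in the alphabet).
Putting it together: (-5, 95, U).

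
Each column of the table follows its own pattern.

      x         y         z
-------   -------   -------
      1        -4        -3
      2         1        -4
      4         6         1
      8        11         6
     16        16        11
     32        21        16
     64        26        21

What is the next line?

128  31  26

Column x: ×2 each step, so 1, 2, 4, 8, 16, 32, 64 → 128.
Column y: +5 each step; -4, 1, 6, 11, 16, 21, 26 → 31.
Column z — always the previous value of the column y: -3, -4, 1, 6, 11, 16, 21 → 26.
So the next line is 128  31  26.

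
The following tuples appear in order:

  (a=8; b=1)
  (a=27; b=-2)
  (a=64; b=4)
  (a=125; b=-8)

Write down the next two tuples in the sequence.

A goes 8, 27, 64, 125 → 216 → 343 (perfect cubes: 2³, 3³, 4³, …).
B: 1, -2, 4, -8 → 16 → -32 (×(-2) each step).
Putting the parts together: (a=216; b=16) and then (a=343; b=-32).

(a=216; b=16), (a=343; b=-32)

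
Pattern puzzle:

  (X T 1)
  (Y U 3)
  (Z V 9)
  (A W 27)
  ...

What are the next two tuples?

First letter: letters move forward 1 place in the alphabet, wrapping Z→A, so X, Y, Z, A → B → C.
Second letter — letters move forward 1 place in the alphabet: T, U, V, W → X → Y.
Third slot: ×3 each step; 1, 3, 9, 27 → 81 → 243.
So the next two tuples are (B X 81) and (C Y 243).

(B X 81), (C Y 243)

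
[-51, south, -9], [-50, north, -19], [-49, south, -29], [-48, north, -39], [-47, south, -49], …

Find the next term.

First value: +1 each step, so -51, -50, -49, -48, -47 → -46.
Direction — alternates south ↔ north: south, north, south, north, south → north.
Third value: −10 each step, so -9, -19, -29, -39, -49 → -59.
Combining the parts gives [-46, north, -59].

[-46, north, -59]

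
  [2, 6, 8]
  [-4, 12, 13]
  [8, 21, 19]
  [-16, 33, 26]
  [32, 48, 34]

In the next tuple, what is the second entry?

Second entry: differences are 6, 9, 12, … (increasing by 3 each time), so 6, 12, 21, 33, 48 → 66.

66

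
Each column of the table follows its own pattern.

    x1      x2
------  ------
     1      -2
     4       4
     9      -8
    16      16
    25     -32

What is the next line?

36  64

Column x1 — perfect squares: 1², 2², 3², …: 1, 4, 9, 16, 25 → 36.
Column x2: ×(-2) each step, so -2, 4, -8, 16, -32 → 64.
Putting it together: 36  64.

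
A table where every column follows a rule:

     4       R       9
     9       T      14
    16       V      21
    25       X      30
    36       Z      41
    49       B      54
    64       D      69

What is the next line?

First component — perfect squares: 2², 3², 4², …: 4, 9, 16, 25, 36, 49, 64 → 81.
Letter goes R, T, V, X, Z, B, D → F (letters move forward 2 places in the alphabet, wrapping Z→A).
Third component goes 9, 14, 21, 30, 41, 54, 69 → 86 (always 5 more than the first component).
So the next line is 81  F  86.

81  F  86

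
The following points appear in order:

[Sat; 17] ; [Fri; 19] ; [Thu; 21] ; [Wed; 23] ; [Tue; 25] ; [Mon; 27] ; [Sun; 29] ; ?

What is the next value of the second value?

31

Second value: +2 each step; 17, 19, 21, 23, 25, 27, 29 → 31.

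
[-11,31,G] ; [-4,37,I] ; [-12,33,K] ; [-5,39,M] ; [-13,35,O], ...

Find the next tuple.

For the first entry, alternating steps +7, −8, +7, −8, …: -11, -4, -12, -5, -13 → -6.
For the second entry, alternating steps +6, −4, +6, −4, …: 31, 37, 33, 39, 35 → 41.
Letter: G, I, K, M, O → Q (letters move forward 2 places in the alphabet).
Putting it together: [-6,41,Q].

[-6,41,Q]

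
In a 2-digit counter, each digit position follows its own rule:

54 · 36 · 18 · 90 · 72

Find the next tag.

First digit: −2 each step, mod 10, so 5, 3, 1, 9, 7 → 5.
Second digit — +2 each step, mod 10: 4, 6, 8, 0, 2 → 4.
Putting it together: 54.

54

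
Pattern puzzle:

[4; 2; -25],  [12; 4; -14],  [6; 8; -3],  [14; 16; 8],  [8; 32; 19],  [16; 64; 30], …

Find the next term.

[10; 128; 41]

First value: alternating steps +8, −6, +8, −6, …; 4, 12, 6, 14, 8, 16 → 10.
Second value: ×2 each step; 2, 4, 8, 16, 32, 64 → 128.
For the third value, +11 each step: -25, -14, -3, 8, 19, 30 → 41.
So the next term is [10; 128; 41].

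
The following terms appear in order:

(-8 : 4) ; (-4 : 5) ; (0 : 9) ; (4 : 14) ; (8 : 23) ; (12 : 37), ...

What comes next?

(16 : 60)

First coordinate goes -8, -4, 0, 4, 8, 12 → 16 (+4 each step).
Second coordinate: 4, 5, 9, 14, 23, 37 → 60 (each term is the sum of the two before it).
Putting it together: (16 : 60).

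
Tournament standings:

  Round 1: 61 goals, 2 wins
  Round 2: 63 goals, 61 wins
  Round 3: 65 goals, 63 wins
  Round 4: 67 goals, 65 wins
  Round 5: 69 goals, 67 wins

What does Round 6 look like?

71 goals, 69 wins

For the goals, +2 each step: 61, 63, 65, 67, 69 → 71.
Wins: always the previous value of the goals, so 2, 61, 63, 65, 67 → 69.
Putting it together: 71 goals, 69 wins.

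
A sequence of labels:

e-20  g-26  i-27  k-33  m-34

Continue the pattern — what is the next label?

Letter: e, g, i, k, m → o (letters move forward 2 places in the alphabet).
Second component: alternating steps +6, +1, +6, +1, …, so 20, 26, 27, 33, 34 → 40.
So the next label is o-40.

o-40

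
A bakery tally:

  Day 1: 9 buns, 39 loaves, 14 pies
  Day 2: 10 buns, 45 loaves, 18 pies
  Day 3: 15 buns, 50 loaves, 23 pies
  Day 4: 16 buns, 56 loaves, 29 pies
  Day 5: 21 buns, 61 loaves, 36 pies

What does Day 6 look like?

22 buns, 67 loaves, 44 pies

Buns: 9, 10, 15, 16, 21 → 22 (alternating steps +1, +5, +1, +5, …).
For the loaves, alternating steps +6, +5, +6, +5, …: 39, 45, 50, 56, 61 → 67.
Pies: differences are 4, 5, 6, … (increasing by 1 each time), so 14, 18, 23, 29, 36 → 44.
Putting it together: 22 buns, 67 loaves, 44 pies.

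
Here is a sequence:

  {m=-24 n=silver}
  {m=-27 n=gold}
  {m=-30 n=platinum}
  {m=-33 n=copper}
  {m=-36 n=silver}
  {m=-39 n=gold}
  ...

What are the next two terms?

{m=-42 n=platinum}, {m=-45 n=copper}

M: −3 each step, so -24, -27, -30, -33, -36, -39 → -42 → -45.
N: silver, gold, platinum, copper, silver, gold → platinum → copper (repeats silver → gold → platinum → copper).
Putting the parts together: {m=-42 n=platinum} and then {m=-45 n=copper}.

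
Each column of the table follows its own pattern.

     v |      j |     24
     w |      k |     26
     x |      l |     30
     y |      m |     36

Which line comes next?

z  n  44

For the first letter, letters move forward 1 place in the alphabet: v, w, x, y → z.
For the second letter, letters move forward 1 place in the alphabet: j, k, l, m → n.
Third component: differences are 2, 4, 6, … (increasing by 2 each time); 24, 26, 30, 36 → 44.
Combining the parts gives z  n  44.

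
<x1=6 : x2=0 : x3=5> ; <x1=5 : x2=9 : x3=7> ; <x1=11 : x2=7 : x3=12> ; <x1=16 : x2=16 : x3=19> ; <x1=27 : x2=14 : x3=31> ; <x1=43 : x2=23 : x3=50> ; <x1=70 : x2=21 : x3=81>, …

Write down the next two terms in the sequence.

X1: each term is the sum of the two before it; 6, 5, 11, 16, 27, 43, 70 → 113 → 183.
X2: 0, 9, 7, 16, 14, 23, 21 → 30 → 28 (alternating steps +9, −2, +9, −2, …).
For the x3, each term is the sum of the two before it: 5, 7, 12, 19, 31, 50, 81 → 131 → 212.
So the next two terms are <x1=113 : x2=30 : x3=131> and <x1=183 : x2=28 : x3=212>.

<x1=113 : x2=30 : x3=131>, <x1=183 : x2=28 : x3=212>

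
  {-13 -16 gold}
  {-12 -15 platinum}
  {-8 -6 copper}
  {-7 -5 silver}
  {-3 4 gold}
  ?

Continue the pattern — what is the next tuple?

{-2 5 platinum}

First slot: -13, -12, -8, -7, -3 → -2 (alternating steps +1, +4, +1, +4, …).
Second slot: alternating steps +1, +9, +1, +9, …; -16, -15, -6, -5, 4 → 5.
Metal — repeats gold → platinum → copper → silver: gold, platinum, copper, silver, gold → platinum.
So the next tuple is {-2 5 platinum}.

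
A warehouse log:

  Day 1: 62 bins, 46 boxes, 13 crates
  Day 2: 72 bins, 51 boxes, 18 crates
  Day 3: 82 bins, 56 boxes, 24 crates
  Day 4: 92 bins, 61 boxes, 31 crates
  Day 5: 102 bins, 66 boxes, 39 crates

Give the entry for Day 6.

Bins: 62, 72, 82, 92, 102 → 112 (+10 each step).
Boxes goes 46, 51, 56, 61, 66 → 71 (+5 each step).
Crates: 13, 18, 24, 31, 39 → 48 (differences are 5, 6, 7, … (increasing by 1 each time)).
Combining the parts gives 112 bins, 71 boxes, 48 crates.

112 bins, 71 boxes, 48 crates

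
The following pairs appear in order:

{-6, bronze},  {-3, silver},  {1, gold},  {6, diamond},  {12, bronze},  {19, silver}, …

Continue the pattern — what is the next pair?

{27, gold}

First component — differences are 3, 4, 5, … (increasing by 1 each time): -6, -3, 1, 6, 12, 19 → 27.
Rank — repeats bronze → silver → gold → diamond: bronze, silver, gold, diamond, bronze, silver → gold.
Combining the parts gives {27, gold}.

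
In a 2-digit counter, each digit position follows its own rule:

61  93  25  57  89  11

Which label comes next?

43

First digit: +3 each step, mod 10, so 6, 9, 2, 5, 8, 1 → 4.
Second digit — +2 each step, mod 10: 1, 3, 5, 7, 9, 1 → 3.
Putting it together: 43.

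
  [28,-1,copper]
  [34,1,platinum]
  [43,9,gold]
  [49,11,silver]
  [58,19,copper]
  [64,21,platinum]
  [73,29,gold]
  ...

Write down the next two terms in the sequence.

[79,31,silver], [88,39,copper]

For the first part, alternating steps +6, +9, +6, +9, …: 28, 34, 43, 49, 58, 64, 73 → 79 → 88.
Second part: alternating steps +2, +8, +2, +8, …, so -1, 1, 9, 11, 19, 21, 29 → 31 → 39.
Metal: repeats copper → platinum → gold → silver, so copper, platinum, gold, silver, copper, platinum, gold → silver → copper.
So the next two terms are [79,31,silver] and [88,39,copper].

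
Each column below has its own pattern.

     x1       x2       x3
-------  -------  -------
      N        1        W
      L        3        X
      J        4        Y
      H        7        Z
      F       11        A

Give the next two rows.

D  18  B; B  29  C

Column x1: letters move back 2 places in the alphabet; N, L, J, H, F → D → B.
Column x2 — each term is the sum of the two before it: 1, 3, 4, 7, 11 → 18 → 29.
For the column x3, letters move forward 1 place in the alphabet, wrapping Z→A: W, X, Y, Z, A → B → C.
So the next two rows are D  18  B and B  29  C.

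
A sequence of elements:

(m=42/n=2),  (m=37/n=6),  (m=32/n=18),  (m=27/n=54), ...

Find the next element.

(m=22/n=162)

M: −5 each step, so 42, 37, 32, 27 → 22.
N: ×3 each step; 2, 6, 18, 54 → 162.
So the next element is (m=22/n=162).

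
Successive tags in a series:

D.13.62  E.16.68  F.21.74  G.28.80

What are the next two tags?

Letter: letters move forward 1 place in the alphabet, so D, E, F, G → H → I.
Second component — differences are 3, 5, 7, … (increasing by 2 each time): 13, 16, 21, 28 → 37 → 48.
Third component — +6 each step: 62, 68, 74, 80 → 86 → 92.
Putting the parts together: H.37.86 and then I.48.92.

H.37.86 then I.48.92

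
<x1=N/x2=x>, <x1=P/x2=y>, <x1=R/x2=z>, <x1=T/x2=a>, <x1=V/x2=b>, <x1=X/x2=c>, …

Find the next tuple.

<x1=Z/x2=d>

X1: letters move forward 2 places in the alphabet; N, P, R, T, V, X → Z.
X2: letters move forward 1 place in the alphabet, wrapping Z→A, so x, y, z, a, b, c → d.
Combining the parts gives <x1=Z/x2=d>.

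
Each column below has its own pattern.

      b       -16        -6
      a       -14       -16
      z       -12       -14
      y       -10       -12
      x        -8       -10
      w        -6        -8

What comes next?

v  -4  -6

Letter — letters move back 1 place in the alphabet, wrapping A→Z: b, a, z, y, x, w → v.
Second component: -16, -14, -12, -10, -8, -6 → -4 (+2 each step).
Third component — always the previous value of the second component: -6, -16, -14, -12, -10, -8 → -6.
Combining the parts gives v  -4  -6.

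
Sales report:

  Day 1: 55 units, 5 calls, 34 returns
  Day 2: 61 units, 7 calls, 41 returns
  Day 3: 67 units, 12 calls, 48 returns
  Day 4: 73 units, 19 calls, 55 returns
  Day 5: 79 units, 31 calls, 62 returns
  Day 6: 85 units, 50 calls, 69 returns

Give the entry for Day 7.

91 units, 81 calls, 76 returns

Units goes 55, 61, 67, 73, 79, 85 → 91 (+6 each step).
Calls goes 5, 7, 12, 19, 31, 50 → 81 (each term is the sum of the two before it).
Returns goes 34, 41, 48, 55, 62, 69 → 76 (+7 each step).
Putting it together: 91 units, 81 calls, 76 returns.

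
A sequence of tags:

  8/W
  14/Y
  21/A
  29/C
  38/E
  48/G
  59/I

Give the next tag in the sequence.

71/K

For the first component, differences are 6, 7, 8, … (increasing by 1 each time): 8, 14, 21, 29, 38, 48, 59 → 71.
Letter goes W, Y, A, C, E, G, I → K (letters move forward 2 places in the alphabet, wrapping Z→A).
Combining the parts gives 71/K.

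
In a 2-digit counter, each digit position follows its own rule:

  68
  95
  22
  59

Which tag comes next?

First digit — +3 each step, mod 10: 6, 9, 2, 5 → 8.
For the second digit, −3 each step, mod 10: 8, 5, 2, 9 → 6.
Putting it together: 86.

86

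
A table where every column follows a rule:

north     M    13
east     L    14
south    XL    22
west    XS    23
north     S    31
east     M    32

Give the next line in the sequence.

south  L  40

Direction goes north, east, south, west, north, east → south (repeats north → east → south → west).
For the size, repeats M → L → XL → XS → S: M, L, XL, XS, S, M → L.
For the third component, alternating steps +1, +8, +1, +8, …: 13, 14, 22, 23, 31, 32 → 40.
Putting it together: south  L  40.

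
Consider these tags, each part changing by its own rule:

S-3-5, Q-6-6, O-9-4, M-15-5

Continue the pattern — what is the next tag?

Letter: S, Q, O, M → K (letters move back 2 places in the alphabet).
Second component — each term is the sum of the two before it: 3, 6, 9, 15 → 24.
For the third component, alternating steps +1, −2, +1, −2, …: 5, 6, 4, 5 → 3.
Putting it together: K-24-3.

K-24-3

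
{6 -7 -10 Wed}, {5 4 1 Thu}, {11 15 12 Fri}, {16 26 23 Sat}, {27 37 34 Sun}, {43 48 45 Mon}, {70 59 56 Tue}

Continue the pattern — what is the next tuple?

{113 70 67 Wed}

First slot: each term is the sum of the two before it, so 6, 5, 11, 16, 27, 43, 70 → 113.
Second slot: -7, 4, 15, 26, 37, 48, 59 → 70 (+11 each step).
Third slot: -10, 1, 12, 23, 34, 45, 56 → 67 (always 3 less than the second slot).
Day goes Wed, Thu, Fri, Sat, Sun, Mon, Tue → Wed (runs through the weekdays Mon→Sun).
So the next tuple is {113 70 67 Wed}.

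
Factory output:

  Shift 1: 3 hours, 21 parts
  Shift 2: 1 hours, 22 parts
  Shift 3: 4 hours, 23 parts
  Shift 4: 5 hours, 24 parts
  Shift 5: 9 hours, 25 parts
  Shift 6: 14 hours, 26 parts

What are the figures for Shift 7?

Hours goes 3, 1, 4, 5, 9, 14 → 23 (each term is the sum of the two before it).
For the parts, +1 each step: 21, 22, 23, 24, 25, 26 → 27.
Putting it together: 23 hours, 27 parts.

23 hours, 27 parts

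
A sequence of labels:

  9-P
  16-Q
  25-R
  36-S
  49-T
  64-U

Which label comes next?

81-V

For the first component, perfect squares: 3², 4², 5², …: 9, 16, 25, 36, 49, 64 → 81.
For the letter, letters move forward 1 place in the alphabet: P, Q, R, S, T, U → V.
Putting it together: 81-V.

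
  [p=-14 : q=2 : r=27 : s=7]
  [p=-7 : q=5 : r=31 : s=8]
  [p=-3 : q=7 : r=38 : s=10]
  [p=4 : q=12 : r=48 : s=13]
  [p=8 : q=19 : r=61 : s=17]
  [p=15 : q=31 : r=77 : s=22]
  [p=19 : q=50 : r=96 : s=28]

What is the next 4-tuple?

[p=26 : q=81 : r=118 : s=35]

P: alternating steps +7, +4, +7, +4, …, so -14, -7, -3, 4, 8, 15, 19 → 26.
Q — each term is the sum of the two before it: 2, 5, 7, 12, 19, 31, 50 → 81.
R — differences are 4, 7, 10, … (increasing by 3 each time): 27, 31, 38, 48, 61, 77, 96 → 118.
S goes 7, 8, 10, 13, 17, 22, 28 → 35 (differences are 1, 2, 3, … (increasing by 1 each time)).
Combining the parts gives [p=26 : q=81 : r=118 : s=35].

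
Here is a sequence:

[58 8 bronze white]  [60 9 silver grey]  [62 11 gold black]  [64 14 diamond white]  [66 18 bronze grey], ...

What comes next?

First slot goes 58, 60, 62, 64, 66 → 68 (+2 each step).
Second slot — differences are 1, 2, 3, … (increasing by 1 each time): 8, 9, 11, 14, 18 → 23.
Rank: repeats bronze → silver → gold → diamond; bronze, silver, gold, diamond, bronze → silver.
Shade goes white, grey, black, white, grey → black (repeats white → grey → black).
Putting it together: [68 23 silver black].

[68 23 silver black]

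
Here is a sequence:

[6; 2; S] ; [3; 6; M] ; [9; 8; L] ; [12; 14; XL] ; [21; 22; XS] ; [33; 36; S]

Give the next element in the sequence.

First component goes 6, 3, 9, 12, 21, 33 → 54 (each term is the sum of the two before it).
Second component: each term is the sum of the two before it; 2, 6, 8, 14, 22, 36 → 58.
For the size, repeats S → M → L → XL → XS: S, M, L, XL, XS, S → M.
Combining the parts gives [54; 58; M].

[54; 58; M]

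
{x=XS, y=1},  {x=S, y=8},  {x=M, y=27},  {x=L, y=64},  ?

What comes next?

For the x, runs through clothing sizes XS→XL: XS, S, M, L → XL.
Y goes 1, 8, 27, 64 → 125 (perfect cubes: 1³, 2³, 3³, …).
So the next element is {x=XL, y=125}.

{x=XL, y=125}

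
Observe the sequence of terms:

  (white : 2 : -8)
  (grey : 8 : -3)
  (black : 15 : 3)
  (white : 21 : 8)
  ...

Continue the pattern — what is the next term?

(grey : 28 : 14)

For the shade, repeats white → grey → black: white, grey, black, white → grey.
Second component: 2, 8, 15, 21 → 28 (alternating steps +6, +7, +6, +7, …).
Third component: alternating steps +5, +6, +5, +6, …, so -8, -3, 3, 8 → 14.
Combining the parts gives (grey : 28 : 14).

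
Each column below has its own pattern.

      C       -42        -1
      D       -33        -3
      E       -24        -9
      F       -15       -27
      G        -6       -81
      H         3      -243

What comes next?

Letter — letters move forward 1 place in the alphabet: C, D, E, F, G, H → I.
Second component: +9 each step, so -42, -33, -24, -15, -6, 3 → 12.
Third component — ×3 each step: -1, -3, -9, -27, -81, -243 → -729.
Combining the parts gives I  12  -729.

I  12  -729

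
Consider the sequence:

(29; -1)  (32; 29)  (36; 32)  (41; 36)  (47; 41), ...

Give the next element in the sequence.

First component goes 29, 32, 36, 41, 47 → 54 (differences are 3, 4, 5, … (increasing by 1 each time)).
Second component: always the previous value of the first component; -1, 29, 32, 36, 41 → 47.
Putting it together: (54; 47).

(54; 47)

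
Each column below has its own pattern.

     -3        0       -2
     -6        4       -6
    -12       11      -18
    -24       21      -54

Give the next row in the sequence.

First component — ×2 each step: -3, -6, -12, -24 → -48.
Second component: 0, 4, 11, 21 → 34 (differences are 4, 7, 10, … (increasing by 3 each time)).
Third component: ×3 each step, so -2, -6, -18, -54 → -162.
Putting it together: -48  34  -162.

-48  34  -162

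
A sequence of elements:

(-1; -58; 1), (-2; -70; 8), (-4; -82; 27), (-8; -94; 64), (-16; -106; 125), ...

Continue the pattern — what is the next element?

First part: ×2 each step, so -1, -2, -4, -8, -16 → -32.
Second part goes -58, -70, -82, -94, -106 → -118 (−12 each step).
Third part — perfect cubes: 1³, 2³, 3³, …: 1, 8, 27, 64, 125 → 216.
Combining the parts gives (-32; -118; 216).

(-32; -118; 216)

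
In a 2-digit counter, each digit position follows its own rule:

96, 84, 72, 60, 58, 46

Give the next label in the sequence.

34

First digit — −1 each step, mod 10: 9, 8, 7, 6, 5, 4 → 3.
Second digit: 6, 4, 2, 0, 8, 6 → 4 (−2 each step, mod 10).
Putting it together: 34.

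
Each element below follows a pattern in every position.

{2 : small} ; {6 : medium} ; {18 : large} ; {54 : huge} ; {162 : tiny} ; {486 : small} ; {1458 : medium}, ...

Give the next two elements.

{4374 : large}, {13122 : huge}

For the first entry, ×3 each step: 2, 6, 18, 54, 162, 486, 1458 → 4374 → 13122.
Size: repeats small → medium → large → huge → tiny, so small, medium, large, huge, tiny, small, medium → large → huge.
So the next two elements are {4374 : large} and {13122 : huge}.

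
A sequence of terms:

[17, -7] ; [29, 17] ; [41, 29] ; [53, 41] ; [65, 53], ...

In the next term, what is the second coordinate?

First coordinate — +12 each step: 17, 29, 41, 53, 65 → 77.
Second coordinate: -7, 17, 29, 41, 53 → 65 (always the previous value of the first coordinate).

65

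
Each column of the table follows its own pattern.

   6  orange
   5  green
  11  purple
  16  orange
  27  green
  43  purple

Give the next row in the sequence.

70  orange

First component: each term is the sum of the two before it; 6, 5, 11, 16, 27, 43 → 70.
Colour: orange, green, purple, orange, green, purple → orange (repeats orange → green → purple).
Putting it together: 70  orange.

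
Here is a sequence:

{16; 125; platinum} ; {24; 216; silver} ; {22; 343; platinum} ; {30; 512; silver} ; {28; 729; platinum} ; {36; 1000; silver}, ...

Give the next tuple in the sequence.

First entry goes 16, 24, 22, 30, 28, 36 → 34 (alternating steps +8, −2, +8, −2, …).
For the second entry, perfect cubes: 5³, 6³, 7³, …: 125, 216, 343, 512, 729, 1000 → 1331.
Metal — alternates platinum ↔ silver: platinum, silver, platinum, silver, platinum, silver → platinum.
Putting it together: {34; 1331; platinum}.

{34; 1331; platinum}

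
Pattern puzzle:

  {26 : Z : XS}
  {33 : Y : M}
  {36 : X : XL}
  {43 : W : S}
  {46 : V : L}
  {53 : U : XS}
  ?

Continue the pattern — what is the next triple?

{56 : T : M}

First part goes 26, 33, 36, 43, 46, 53 → 56 (alternating steps +7, +3, +7, +3, …).
Letter: letters move back 1 place in the alphabet; Z, Y, X, W, V, U → T.
Size — repeats XS → M → XL → S → L: XS, M, XL, S, L, XS → M.
Combining the parts gives {56 : T : M}.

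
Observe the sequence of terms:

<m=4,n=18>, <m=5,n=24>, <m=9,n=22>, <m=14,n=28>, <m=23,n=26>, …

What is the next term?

<m=37,n=32>

For the m, each term is the sum of the two before it: 4, 5, 9, 14, 23 → 37.
N: alternating steps +6, −2, +6, −2, …, so 18, 24, 22, 28, 26 → 32.
Combining the parts gives <m=37,n=32>.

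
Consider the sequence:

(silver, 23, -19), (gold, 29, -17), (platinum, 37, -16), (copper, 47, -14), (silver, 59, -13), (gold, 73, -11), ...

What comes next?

(platinum, 89, -10)

Metal: repeats silver → gold → platinum → copper; silver, gold, platinum, copper, silver, gold → platinum.
Second coordinate: 23, 29, 37, 47, 59, 73 → 89 (differences are 6, 8, 10, … (increasing by 2 each time)).
Third coordinate — alternating steps +2, +1, +2, +1, …: -19, -17, -16, -14, -13, -11 → -10.
Combining the parts gives (platinum, 89, -10).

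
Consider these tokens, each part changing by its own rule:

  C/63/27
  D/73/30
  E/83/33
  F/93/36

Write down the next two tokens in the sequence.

G/103/39 then H/113/42

Letter: letters move forward 1 place in the alphabet; C, D, E, F → G → H.
Second component — +10 each step: 63, 73, 83, 93 → 103 → 113.
Third component goes 27, 30, 33, 36 → 39 → 42 (+3 each step).
So the next two tokens are G/103/39 and H/113/42.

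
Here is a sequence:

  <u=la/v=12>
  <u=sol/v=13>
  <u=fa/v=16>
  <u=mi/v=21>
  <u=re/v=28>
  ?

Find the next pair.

<u=do/v=37>

U: runs backward through the solfège scale do→ti, so la, sol, fa, mi, re → do.
For the v, differences are 1, 3, 5, … (increasing by 2 each time): 12, 13, 16, 21, 28 → 37.
So the next pair is <u=do/v=37>.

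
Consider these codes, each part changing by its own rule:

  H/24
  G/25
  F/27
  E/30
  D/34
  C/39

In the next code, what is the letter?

B

For the letter, letters move back 1 place in the alphabet: H, G, F, E, D, C → B.
Second component: differences are 1, 2, 3, … (increasing by 1 each time); 24, 25, 27, 30, 34, 39 → 45.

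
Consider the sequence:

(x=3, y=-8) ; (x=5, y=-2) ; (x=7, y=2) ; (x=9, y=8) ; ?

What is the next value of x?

11

X: +2 each step, so 3, 5, 7, 9 → 11.
Y goes -8, -2, 2, 8 → 12 (alternating steps +6, +4, +6, +4, …).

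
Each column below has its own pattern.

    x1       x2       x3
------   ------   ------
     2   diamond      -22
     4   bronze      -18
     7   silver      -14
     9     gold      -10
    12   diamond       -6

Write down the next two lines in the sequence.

14  bronze  -2; 17  silver  2

For the column x1, alternating steps +2, +3, +2, +3, …: 2, 4, 7, 9, 12 → 14 → 17.
Column x2: repeats diamond → bronze → silver → gold; diamond, bronze, silver, gold, diamond → bronze → silver.
Column x3: +4 each step, so -22, -18, -14, -10, -6 → -2 → 2.
So the next two lines are 14  bronze  -2 and 17  silver  2.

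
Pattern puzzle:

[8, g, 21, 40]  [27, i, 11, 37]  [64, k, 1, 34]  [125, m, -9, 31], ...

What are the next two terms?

First slot goes 8, 27, 64, 125 → 216 → 343 (perfect cubes: 2³, 3³, 4³, …).
For the letter, letters move forward 2 places in the alphabet: g, i, k, m → o → q.
Third slot — −10 each step: 21, 11, 1, -9 → -19 → -29.
Fourth slot: 40, 37, 34, 31 → 28 → 25 (−3 each step).
So the next two terms are [216, o, -19, 28] and [343, q, -29, 25].

[216, o, -19, 28], [343, q, -29, 25]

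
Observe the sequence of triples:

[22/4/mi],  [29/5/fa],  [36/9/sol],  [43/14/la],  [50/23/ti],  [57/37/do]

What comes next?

[64/60/re]

First coordinate: +7 each step, so 22, 29, 36, 43, 50, 57 → 64.
Second coordinate goes 4, 5, 9, 14, 23, 37 → 60 (each term is the sum of the two before it).
Note — runs through the solfège scale do→ti: mi, fa, sol, la, ti, do → re.
So the next triple is [64/60/re].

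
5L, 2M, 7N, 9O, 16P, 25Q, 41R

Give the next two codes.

66S then 107T

First component goes 5, 2, 7, 9, 16, 25, 41 → 66 → 107 (each term is the sum of the two before it).
Letter — letters move forward 1 place in the alphabet: L, M, N, O, P, Q, R → S → T.
Putting the parts together: 66S and then 107T.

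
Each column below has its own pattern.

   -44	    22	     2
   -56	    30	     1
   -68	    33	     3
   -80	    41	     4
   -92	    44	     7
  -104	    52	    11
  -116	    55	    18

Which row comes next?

First component — −12 each step: -44, -56, -68, -80, -92, -104, -116 → -128.
Second component: alternating steps +8, +3, +8, +3, …; 22, 30, 33, 41, 44, 52, 55 → 63.
Third component — each term is the sum of the two before it: 2, 1, 3, 4, 7, 11, 18 → 29.
Putting it together: -128  63  29.

-128  63  29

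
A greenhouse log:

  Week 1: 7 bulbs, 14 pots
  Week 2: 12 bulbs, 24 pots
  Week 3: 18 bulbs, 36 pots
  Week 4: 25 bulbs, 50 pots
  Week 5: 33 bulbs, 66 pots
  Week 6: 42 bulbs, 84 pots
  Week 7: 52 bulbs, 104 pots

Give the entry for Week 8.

63 bulbs, 126 pots

Bulbs — differences are 5, 6, 7, … (increasing by 1 each time): 7, 12, 18, 25, 33, 42, 52 → 63.
Pots — always 2 × the bulbs: 14, 24, 36, 50, 66, 84, 104 → 126.
Putting it together: 63 bulbs, 126 pots.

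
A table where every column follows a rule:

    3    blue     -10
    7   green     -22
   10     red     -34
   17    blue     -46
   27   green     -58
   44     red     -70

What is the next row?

First component — each term is the sum of the two before it: 3, 7, 10, 17, 27, 44 → 71.
Colour: repeats blue → green → red; blue, green, red, blue, green, red → blue.
Third component: −12 each step; -10, -22, -34, -46, -58, -70 → -82.
So the next row is 71  blue  -82.

71  blue  -82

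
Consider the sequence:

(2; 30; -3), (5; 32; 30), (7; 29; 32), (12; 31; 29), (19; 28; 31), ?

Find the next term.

(31; 30; 28)

For the first value, each term is the sum of the two before it: 2, 5, 7, 12, 19 → 31.
Second value — alternating steps +2, −3, +2, −3, …: 30, 32, 29, 31, 28 → 30.
For the third value, always the previous value of the second value: -3, 30, 32, 29, 31 → 28.
Combining the parts gives (31; 30; 28).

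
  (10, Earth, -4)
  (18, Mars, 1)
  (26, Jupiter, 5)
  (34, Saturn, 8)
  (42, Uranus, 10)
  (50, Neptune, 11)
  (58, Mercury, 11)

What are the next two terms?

First part goes 10, 18, 26, 34, 42, 50, 58 → 66 → 74 (+8 each step).
Planet: runs through the planets Mercury→Neptune; Earth, Mars, Jupiter, Saturn, Uranus, Neptune, Mercury → Venus → Earth.
Third part: differences are 5, 4, 3, … (decreasing by 1 each time), so -4, 1, 5, 8, 10, 11, 11 → 10 → 8.
So the next two terms are (66, Venus, 10) and (74, Earth, 8).

(66, Venus, 10), (74, Earth, 8)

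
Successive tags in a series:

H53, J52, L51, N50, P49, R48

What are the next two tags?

T47 then V46

Letter goes H, J, L, N, P, R → T → V (letters move forward 2 places in the alphabet).
Second component: 53, 52, 51, 50, 49, 48 → 47 → 46 (−1 each step).
Putting the parts together: T47 and then V46.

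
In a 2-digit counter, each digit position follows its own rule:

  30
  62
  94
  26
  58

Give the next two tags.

First digit — +3 each step, mod 10: 3, 6, 9, 2, 5 → 8 → 1.
Second digit — +2 each step, mod 10: 0, 2, 4, 6, 8 → 0 → 2.
Putting the parts together: 80 and then 12.

80, 12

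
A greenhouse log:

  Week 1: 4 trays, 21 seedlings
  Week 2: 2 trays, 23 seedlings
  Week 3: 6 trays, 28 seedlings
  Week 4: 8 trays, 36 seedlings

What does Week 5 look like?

Trays: each term is the sum of the two before it, so 4, 2, 6, 8 → 14.
Seedlings goes 21, 23, 28, 36 → 47 (differences are 2, 5, 8, … (increasing by 3 each time)).
Combining the parts gives 14 trays, 47 seedlings.

14 trays, 47 seedlings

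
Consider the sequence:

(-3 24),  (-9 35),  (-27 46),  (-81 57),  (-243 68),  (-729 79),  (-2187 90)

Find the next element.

First coordinate: -3, -9, -27, -81, -243, -729, -2187 → -6561 (×3 each step).
Second coordinate goes 24, 35, 46, 57, 68, 79, 90 → 101 (+11 each step).
So the next element is (-6561 101).

(-6561 101)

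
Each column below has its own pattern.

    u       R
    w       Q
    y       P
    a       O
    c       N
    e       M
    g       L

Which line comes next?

i  K

First letter — letters move forward 2 places in the alphabet, wrapping Z→A: u, w, y, a, c, e, g → i.
Second letter: letters move back 1 place in the alphabet; R, Q, P, O, N, M, L → K.
So the next line is i  K.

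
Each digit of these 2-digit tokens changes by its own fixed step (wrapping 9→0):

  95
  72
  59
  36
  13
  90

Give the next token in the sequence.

77

First digit: −2 each step, mod 10; 9, 7, 5, 3, 1, 9 → 7.
Second digit goes 5, 2, 9, 6, 3, 0 → 7 (−3 each step, mod 10).
So the next token is 77.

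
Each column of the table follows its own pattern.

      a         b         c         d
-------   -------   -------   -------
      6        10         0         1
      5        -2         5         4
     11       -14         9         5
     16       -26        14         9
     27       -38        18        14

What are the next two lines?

43  -50  23  23; 70  -62  27  37

Column a: each term is the sum of the two before it, so 6, 5, 11, 16, 27 → 43 → 70.
Column b: −12 each step; 10, -2, -14, -26, -38 → -50 → -62.
Column c: 0, 5, 9, 14, 18 → 23 → 27 (alternating steps +5, +4, +5, +4, …).
Column d: each term is the sum of the two before it, so 1, 4, 5, 9, 14 → 23 → 37.
Putting the parts together: 43  -50  23  23 and then 70  -62  27  37.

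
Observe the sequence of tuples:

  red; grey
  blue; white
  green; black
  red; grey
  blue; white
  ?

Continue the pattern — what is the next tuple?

green; black

Colour — repeats red → blue → green: red, blue, green, red, blue → green.
Shade: repeats grey → white → black, so grey, white, black, grey, white → black.
Combining the parts gives green; black.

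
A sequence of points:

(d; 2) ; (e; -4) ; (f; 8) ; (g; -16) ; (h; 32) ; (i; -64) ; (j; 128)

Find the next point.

For the letter, letters move forward 1 place in the alphabet: d, e, f, g, h, i, j → k.
Second value: ×(-2) each step; 2, -4, 8, -16, 32, -64, 128 → -256.
Combining the parts gives (k; -256).

(k; -256)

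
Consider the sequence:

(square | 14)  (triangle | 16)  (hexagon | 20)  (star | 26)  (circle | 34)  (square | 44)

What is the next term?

Shape goes square, triangle, hexagon, star, circle, square → triangle (repeats square → triangle → hexagon → star → circle).
Second coordinate: differences are 2, 4, 6, … (increasing by 2 each time); 14, 16, 20, 26, 34, 44 → 56.
Putting it together: (triangle | 56).

(triangle | 56)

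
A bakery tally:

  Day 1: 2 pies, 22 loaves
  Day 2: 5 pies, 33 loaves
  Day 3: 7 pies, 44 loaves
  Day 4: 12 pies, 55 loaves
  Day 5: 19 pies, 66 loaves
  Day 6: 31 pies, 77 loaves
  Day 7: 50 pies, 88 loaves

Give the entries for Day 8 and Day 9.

For the pies, each term is the sum of the two before it: 2, 5, 7, 12, 19, 31, 50 → 81 → 131.
For the loaves, +11 each step: 22, 33, 44, 55, 66, 77, 88 → 99 → 110.
So the next two records are 81 pies, 99 loaves and 131 pies, 110 loaves.

81 pies, 99 loaves; 131 pies, 110 loaves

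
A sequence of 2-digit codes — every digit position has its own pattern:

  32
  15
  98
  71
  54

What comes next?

37

First digit: 3, 1, 9, 7, 5 → 3 (−2 each step, mod 10).
Second digit: +3 each step, mod 10, so 2, 5, 8, 1, 4 → 7.
So the next code is 37.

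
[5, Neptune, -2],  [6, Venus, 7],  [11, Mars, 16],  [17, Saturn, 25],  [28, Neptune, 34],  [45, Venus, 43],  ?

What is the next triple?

First component goes 5, 6, 11, 17, 28, 45 → 73 (each term is the sum of the two before it).
Planet: Neptune, Venus, Mars, Saturn, Neptune, Venus → Mars (repeats Neptune → Venus → Mars → Saturn).
Third component: +9 each step; -2, 7, 16, 25, 34, 43 → 52.
Putting it together: [73, Mars, 52].

[73, Mars, 52]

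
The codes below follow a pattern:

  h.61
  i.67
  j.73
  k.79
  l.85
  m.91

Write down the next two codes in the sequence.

n.97 then o.103

Letter: h, i, j, k, l, m → n → o (letters move forward 1 place in the alphabet).
Second component: +6 each step, so 61, 67, 73, 79, 85, 91 → 97 → 103.
Putting the parts together: n.97 and then o.103.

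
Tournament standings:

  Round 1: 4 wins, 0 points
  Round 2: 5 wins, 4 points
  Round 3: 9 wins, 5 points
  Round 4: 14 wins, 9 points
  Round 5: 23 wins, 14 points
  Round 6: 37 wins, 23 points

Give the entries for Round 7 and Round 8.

60 wins, 37 points; 97 wins, 60 points

Wins — each term is the sum of the two before it: 4, 5, 9, 14, 23, 37 → 60 → 97.
Points: always the previous value of the wins, so 0, 4, 5, 9, 14, 23 → 37 → 60.
So the next two lines are 60 wins, 37 points and 97 wins, 60 points.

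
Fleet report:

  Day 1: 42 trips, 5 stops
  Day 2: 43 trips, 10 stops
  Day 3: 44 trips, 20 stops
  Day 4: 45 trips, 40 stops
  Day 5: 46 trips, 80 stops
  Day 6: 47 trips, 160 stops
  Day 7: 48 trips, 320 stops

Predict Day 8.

Trips: +1 each step; 42, 43, 44, 45, 46, 47, 48 → 49.
Stops: ×2 each step; 5, 10, 20, 40, 80, 160, 320 → 640.
Combining the parts gives 49 trips, 640 stops.

49 trips, 640 stops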